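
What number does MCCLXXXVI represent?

MCCLXXXVI: M=1000, C=100, C=100, L=50, X=10, X=10, X=10, V=5, I=1
1000 + 100 + 100 + 50 + 10 + 10 + 10 + 5 + 1 = 1286

1286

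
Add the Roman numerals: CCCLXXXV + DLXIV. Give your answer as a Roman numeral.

CCCLXXXV = 385
DLXIV = 564
385 + 564 = 949

CMXLIX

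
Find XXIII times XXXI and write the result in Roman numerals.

XXIII = 23
XXXI = 31
23 × 31 = 713

DCCXIII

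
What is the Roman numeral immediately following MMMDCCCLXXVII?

MMMDCCCLXXVII = 3877, so the next integer is 3877 + 1 = 3878

MMMDCCCLXXVIII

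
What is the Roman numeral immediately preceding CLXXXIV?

CLXXXIV = 184, so the previous integer is 184 - 1 = 183

CLXXXIII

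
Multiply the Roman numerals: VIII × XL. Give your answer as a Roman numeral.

VIII = 8
XL = 40
8 × 40 = 320

CCCXX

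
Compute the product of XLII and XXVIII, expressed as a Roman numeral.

XLII = 42
XXVIII = 28
42 × 28 = 1176

MCLXXVI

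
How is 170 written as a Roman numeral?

Convert 170 to Roman numerals:
  170 contains 1×100 (C)
  70 contains 1×50 (L)
  20 contains 2×10 (XX)

CLXX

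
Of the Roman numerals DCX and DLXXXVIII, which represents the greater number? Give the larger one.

DCX = 610
DLXXXVIII = 588
610 is larger

DCX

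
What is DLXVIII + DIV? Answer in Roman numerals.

DLXVIII = 568
DIV = 504
568 + 504 = 1072

MLXXII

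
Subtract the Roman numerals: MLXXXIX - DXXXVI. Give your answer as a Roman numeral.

MLXXXIX = 1089
DXXXVI = 536
1089 - 536 = 553

DLIII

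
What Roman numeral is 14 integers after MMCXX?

MMCXX = 2120
2120 + 14 = 2134

MMCXXXIV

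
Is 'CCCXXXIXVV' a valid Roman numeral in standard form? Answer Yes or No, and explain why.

'CCCXXXIXVV': V should not appear more than once

No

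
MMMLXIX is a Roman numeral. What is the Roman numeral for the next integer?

MMMLXIX = 3069, so the next integer is 3069 + 1 = 3070

MMMLXX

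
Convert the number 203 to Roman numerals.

Convert 203 to Roman numerals:
  203 contains 2×100 (CC)
  3 contains 3×1 (III)

CCIII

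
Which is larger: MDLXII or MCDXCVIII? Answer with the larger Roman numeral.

MDLXII = 1562
MCDXCVIII = 1498
1562 is larger

MDLXII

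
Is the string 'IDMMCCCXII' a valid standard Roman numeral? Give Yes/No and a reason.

'IDMMCCCXII': Invalid subtractive combination: ID

No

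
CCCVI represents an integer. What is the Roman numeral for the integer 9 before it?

CCCVI = 306
306 - 9 = 297

CCXCVII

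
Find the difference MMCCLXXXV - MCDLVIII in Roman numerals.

MMCCLXXXV = 2285
MCDLVIII = 1458
2285 - 1458 = 827

DCCCXXVII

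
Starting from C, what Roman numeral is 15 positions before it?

C = 100
100 - 15 = 85

LXXXV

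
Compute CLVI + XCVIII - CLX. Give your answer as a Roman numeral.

CLVI = 156, XCVIII = 98, CLX = 160
156 + 98 = 254
254 - 160 = 94

XCIV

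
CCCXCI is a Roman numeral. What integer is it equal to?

CCCXCI: C=100, C=100, C=100, XC=90, I=1
100 + 100 + 100 + 90 + 1 = 391

391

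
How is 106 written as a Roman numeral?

Convert 106 to Roman numerals:
  106 contains 1×100 (C)
  6 contains 1×5 (V)
  1 contains 1×1 (I)

CVI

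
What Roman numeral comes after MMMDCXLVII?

MMMDCXLVII = 3647; next is 3648

MMMDCXLVIII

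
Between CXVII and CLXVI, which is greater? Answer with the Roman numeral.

CXVII = 117
CLXVI = 166
166 is larger

CLXVI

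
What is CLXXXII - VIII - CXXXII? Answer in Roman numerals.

CLXXXII = 182, VIII = 8, CXXXII = 132
182 - 8 = 174
174 - 132 = 42

XLII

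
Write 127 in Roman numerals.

Convert 127 to Roman numerals:
  127 contains 1×100 (C)
  27 contains 2×10 (XX)
  7 contains 1×5 (V)
  2 contains 2×1 (II)

CXXVII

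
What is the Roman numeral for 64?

Convert 64 to Roman numerals:
  64 contains 1×50 (L)
  14 contains 1×10 (X)
  4 contains 1×4 (IV)

LXIV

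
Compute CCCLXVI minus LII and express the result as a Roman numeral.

CCCLXVI = 366
LII = 52
366 - 52 = 314

CCCXIV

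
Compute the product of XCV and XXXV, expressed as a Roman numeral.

XCV = 95
XXXV = 35
95 × 35 = 3325

MMMCCCXXV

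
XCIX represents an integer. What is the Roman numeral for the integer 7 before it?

XCIX = 99
99 - 7 = 92

XCII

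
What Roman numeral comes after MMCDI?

MMCDI = 2401, so the next integer is 2401 + 1 = 2402

MMCDII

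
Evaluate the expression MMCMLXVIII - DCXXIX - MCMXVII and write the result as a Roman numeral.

MMCMLXVIII = 2968, DCXXIX = 629, MCMXVII = 1917
2968 - 629 = 2339
2339 - 1917 = 422

CDXXII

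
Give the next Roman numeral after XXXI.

XXXI = 31; next is 32

XXXII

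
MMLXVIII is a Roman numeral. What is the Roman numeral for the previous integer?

MMLXVIII = 2068, so the previous integer is 2068 - 1 = 2067

MMLXVII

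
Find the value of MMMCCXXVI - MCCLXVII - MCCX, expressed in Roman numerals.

MMMCCXXVI = 3226, MCCLXVII = 1267, MCCX = 1210
3226 - 1267 = 1959
1959 - 1210 = 749

DCCXLIX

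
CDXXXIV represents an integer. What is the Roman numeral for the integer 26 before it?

CDXXXIV = 434
434 - 26 = 408

CDVIII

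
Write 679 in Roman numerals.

Convert 679 to Roman numerals:
  679 contains 1×500 (D)
  179 contains 1×100 (C)
  79 contains 1×50 (L)
  29 contains 2×10 (XX)
  9 contains 1×9 (IX)

DCLXXIX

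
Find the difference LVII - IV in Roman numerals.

LVII = 57
IV = 4
57 - 4 = 53

LIII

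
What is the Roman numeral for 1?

Convert 1 to Roman numerals:
  1 contains 1×1 (I)

I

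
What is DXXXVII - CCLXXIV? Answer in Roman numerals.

DXXXVII = 537
CCLXXIV = 274
537 - 274 = 263

CCLXIII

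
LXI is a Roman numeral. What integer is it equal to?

LXI: L=50, X=10, I=1
50 + 10 + 1 = 61

61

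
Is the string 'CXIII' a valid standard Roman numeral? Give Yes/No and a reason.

'CXIII': Check the rules: uses only the symbols I, V, X, L, C, D, M; no symbol is repeated more than three times in a row; V, L and D each appear at most once; no smaller symbol precedes a larger one (values never increase from left to right). Value: C (100) + X (10) + I (1) + I (1) + I (1) = 113. So it is a valid standard Roman numeral.

Yes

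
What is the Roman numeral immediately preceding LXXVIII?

LXXVIII = 78; previous is 77

LXXVII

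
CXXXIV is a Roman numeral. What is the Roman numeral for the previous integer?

CXXXIV = 134; previous is 133

CXXXIII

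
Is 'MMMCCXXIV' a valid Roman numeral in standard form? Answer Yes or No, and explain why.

'MMMCCXXIV': Check the rules: uses only the symbols I, V, X, L, C, D, M; no symbol is repeated more than three times in a row; V, L and D each appear at most once; the only place a smaller symbol precedes a larger one is the allowed subtractive pair IV, the symbol right after such a pair (if any) is smaller than the pair's first symbol, and otherwise the values never increase from left to right. Value: M (1000) + M (1000) + M (1000) + C (100) + C (100) + X (10) + X (10) + IV (4) = 3224. So it is a valid standard Roman numeral.

Yes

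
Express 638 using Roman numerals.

Convert 638 to Roman numerals:
  638 contains 1×500 (D)
  138 contains 1×100 (C)
  38 contains 3×10 (XXX)
  8 contains 1×5 (V)
  3 contains 3×1 (III)

DCXXXVIII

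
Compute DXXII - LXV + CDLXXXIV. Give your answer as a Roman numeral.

DXXII = 522, LXV = 65, CDLXXXIV = 484
522 - 65 = 457
457 + 484 = 941

CMXLI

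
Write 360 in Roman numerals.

Convert 360 to Roman numerals:
  360 contains 3×100 (CCC)
  60 contains 1×50 (L)
  10 contains 1×10 (X)

CCCLX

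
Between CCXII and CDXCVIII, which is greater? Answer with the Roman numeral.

CCXII = 212
CDXCVIII = 498
498 is larger

CDXCVIII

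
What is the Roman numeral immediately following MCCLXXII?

MCCLXXII = 1272; next is 1273

MCCLXXIII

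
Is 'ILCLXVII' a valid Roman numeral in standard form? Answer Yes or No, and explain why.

'ILCLXVII': L should not appear more than once

No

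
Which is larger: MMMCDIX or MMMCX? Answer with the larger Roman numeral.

MMMCDIX = 3409
MMMCX = 3110
3409 is larger

MMMCDIX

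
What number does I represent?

I: I=1

1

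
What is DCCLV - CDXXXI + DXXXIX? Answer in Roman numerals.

DCCLV = 755, CDXXXI = 431, DXXXIX = 539
755 - 431 = 324
324 + 539 = 863

DCCCLXIII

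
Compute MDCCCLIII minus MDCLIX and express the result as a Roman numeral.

MDCCCLIII = 1853
MDCLIX = 1659
1853 - 1659 = 194

CXCIV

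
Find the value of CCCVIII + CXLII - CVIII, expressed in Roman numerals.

CCCVIII = 308, CXLII = 142, CVIII = 108
308 + 142 = 450
450 - 108 = 342

CCCXLII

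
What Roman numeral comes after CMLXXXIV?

CMLXXXIV = 984, so the next integer is 984 + 1 = 985

CMLXXXV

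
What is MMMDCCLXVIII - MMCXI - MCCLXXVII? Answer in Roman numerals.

MMMDCCLXVIII = 3768, MMCXI = 2111, MCCLXXVII = 1277
3768 - 2111 = 1657
1657 - 1277 = 380

CCCLXXX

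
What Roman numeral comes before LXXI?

LXXI = 71, so the previous integer is 71 - 1 = 70

LXX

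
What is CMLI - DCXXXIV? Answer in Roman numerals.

CMLI = 951
DCXXXIV = 634
951 - 634 = 317

CCCXVII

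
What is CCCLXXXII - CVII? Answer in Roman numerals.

CCCLXXXII = 382
CVII = 107
382 - 107 = 275

CCLXXV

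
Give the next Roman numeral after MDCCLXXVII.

MDCCLXXVII = 1777; next is 1778

MDCCLXXVIII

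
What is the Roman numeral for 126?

Convert 126 to Roman numerals:
  126 contains 1×100 (C)
  26 contains 2×10 (XX)
  6 contains 1×5 (V)
  1 contains 1×1 (I)

CXXVI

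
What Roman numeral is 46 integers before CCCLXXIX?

CCCLXXIX = 379
379 - 46 = 333

CCCXXXIII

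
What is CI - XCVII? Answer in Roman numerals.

CI = 101
XCVII = 97
101 - 97 = 4

IV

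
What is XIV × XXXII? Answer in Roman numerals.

XIV = 14
XXXII = 32
14 × 32 = 448

CDXLVIII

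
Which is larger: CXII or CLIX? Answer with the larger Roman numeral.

CXII = 112
CLIX = 159
159 is larger

CLIX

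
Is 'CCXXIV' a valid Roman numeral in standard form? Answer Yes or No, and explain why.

'CCXXIV': Check the rules: uses only the symbols I, V, X, L, C, D, M; no symbol is repeated more than three times in a row; V, L and D each appear at most once; the only place a smaller symbol precedes a larger one is the allowed subtractive pair IV, the symbol right after such a pair (if any) is smaller than the pair's first symbol, and otherwise the values never increase from left to right. Value: C (100) + C (100) + X (10) + X (10) + IV (4) = 224. So it is a valid standard Roman numeral.

Yes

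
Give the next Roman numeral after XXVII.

XXVII = 27; next is 28

XXVIII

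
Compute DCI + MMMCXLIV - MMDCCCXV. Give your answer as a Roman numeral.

DCI = 601, MMMCXLIV = 3144, MMDCCCXV = 2815
601 + 3144 = 3745
3745 - 2815 = 930

CMXXX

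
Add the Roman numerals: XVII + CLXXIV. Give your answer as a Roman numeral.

XVII = 17
CLXXIV = 174
17 + 174 = 191

CXCI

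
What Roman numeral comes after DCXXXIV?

DCXXXIV = 634; next is 635

DCXXXV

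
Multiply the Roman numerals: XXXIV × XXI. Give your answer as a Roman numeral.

XXXIV = 34
XXI = 21
34 × 21 = 714

DCCXIV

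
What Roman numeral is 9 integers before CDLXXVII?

CDLXXVII = 477
477 - 9 = 468

CDLXVIII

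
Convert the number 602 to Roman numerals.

Convert 602 to Roman numerals:
  602 contains 1×500 (D)
  102 contains 1×100 (C)
  2 contains 2×1 (II)

DCII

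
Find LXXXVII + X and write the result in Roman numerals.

LXXXVII = 87
X = 10
87 + 10 = 97

XCVII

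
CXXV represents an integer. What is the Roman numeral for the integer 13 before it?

CXXV = 125
125 - 13 = 112

CXII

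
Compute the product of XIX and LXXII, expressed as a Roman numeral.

XIX = 19
LXXII = 72
19 × 72 = 1368

MCCCLXVIII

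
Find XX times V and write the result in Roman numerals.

XX = 20
V = 5
20 × 5 = 100

C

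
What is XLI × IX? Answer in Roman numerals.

XLI = 41
IX = 9
41 × 9 = 369

CCCLXIX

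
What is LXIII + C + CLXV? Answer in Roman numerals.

LXIII = 63, C = 100, CLXV = 165
63 + 100 = 163
163 + 165 = 328

CCCXXVIII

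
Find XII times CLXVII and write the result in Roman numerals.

XII = 12
CLXVII = 167
12 × 167 = 2004

MMIV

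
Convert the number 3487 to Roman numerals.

Convert 3487 to Roman numerals:
  3487 contains 3×1000 (MMM)
  487 contains 1×400 (CD)
  87 contains 1×50 (L)
  37 contains 3×10 (XXX)
  7 contains 1×5 (V)
  2 contains 2×1 (II)

MMMCDLXXXVII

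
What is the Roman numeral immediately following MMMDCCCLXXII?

MMMDCCCLXXII = 3872; next is 3873

MMMDCCCLXXIII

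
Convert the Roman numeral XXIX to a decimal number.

XXIX: X=10, X=10, IX=9
10 + 10 + 9 = 29

29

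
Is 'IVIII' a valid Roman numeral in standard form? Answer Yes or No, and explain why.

'IVIII': I cannot come right after the subtractive pair IV: once I is subtracted in IV, the next symbol must be smaller than I

No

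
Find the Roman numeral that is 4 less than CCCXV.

CCCXV = 315
315 - 4 = 311

CCCXI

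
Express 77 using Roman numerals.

Convert 77 to Roman numerals:
  77 contains 1×50 (L)
  27 contains 2×10 (XX)
  7 contains 1×5 (V)
  2 contains 2×1 (II)

LXXVII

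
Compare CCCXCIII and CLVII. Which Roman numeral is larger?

CCCXCIII = 393
CLVII = 157
393 is larger

CCCXCIII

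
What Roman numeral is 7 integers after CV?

CV = 105
105 + 7 = 112

CXII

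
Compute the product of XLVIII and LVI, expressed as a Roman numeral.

XLVIII = 48
LVI = 56
48 × 56 = 2688

MMDCLXXXVIII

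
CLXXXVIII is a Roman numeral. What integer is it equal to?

CLXXXVIII: C=100, L=50, X=10, X=10, X=10, V=5, I=1, I=1, I=1
100 + 50 + 10 + 10 + 10 + 5 + 1 + 1 + 1 = 188

188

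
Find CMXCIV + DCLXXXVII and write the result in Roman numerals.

CMXCIV = 994
DCLXXXVII = 687
994 + 687 = 1681

MDCLXXXI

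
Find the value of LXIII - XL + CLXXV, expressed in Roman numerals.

LXIII = 63, XL = 40, CLXXV = 175
63 - 40 = 23
23 + 175 = 198

CXCVIII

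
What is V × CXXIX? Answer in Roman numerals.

V = 5
CXXIX = 129
5 × 129 = 645

DCXLV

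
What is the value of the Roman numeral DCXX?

DCXX: D=500, C=100, X=10, X=10
500 + 100 + 10 + 10 = 620

620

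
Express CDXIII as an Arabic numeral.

CDXIII: CD=400, X=10, I=1, I=1, I=1
400 + 10 + 1 + 1 + 1 = 413

413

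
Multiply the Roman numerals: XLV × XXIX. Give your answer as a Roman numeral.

XLV = 45
XXIX = 29
45 × 29 = 1305

MCCCV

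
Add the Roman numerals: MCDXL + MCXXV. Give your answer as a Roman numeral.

MCDXL = 1440
MCXXV = 1125
1440 + 1125 = 2565

MMDLXV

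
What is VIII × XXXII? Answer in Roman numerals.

VIII = 8
XXXII = 32
8 × 32 = 256

CCLVI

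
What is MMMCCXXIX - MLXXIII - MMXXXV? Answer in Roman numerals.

MMMCCXXIX = 3229, MLXXIII = 1073, MMXXXV = 2035
3229 - 1073 = 2156
2156 - 2035 = 121

CXXI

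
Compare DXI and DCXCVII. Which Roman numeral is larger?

DXI = 511
DCXCVII = 697
697 is larger

DCXCVII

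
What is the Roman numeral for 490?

Convert 490 to Roman numerals:
  490 contains 1×400 (CD)
  90 contains 1×90 (XC)

CDXC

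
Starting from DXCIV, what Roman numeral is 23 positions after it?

DXCIV = 594
594 + 23 = 617

DCXVII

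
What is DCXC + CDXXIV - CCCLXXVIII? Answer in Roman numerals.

DCXC = 690, CDXXIV = 424, CCCLXXVIII = 378
690 + 424 = 1114
1114 - 378 = 736

DCCXXXVI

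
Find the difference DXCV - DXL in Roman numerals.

DXCV = 595
DXL = 540
595 - 540 = 55

LV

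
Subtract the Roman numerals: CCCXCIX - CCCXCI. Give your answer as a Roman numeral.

CCCXCIX = 399
CCCXCI = 391
399 - 391 = 8

VIII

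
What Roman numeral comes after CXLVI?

CXLVI = 146, so the next integer is 146 + 1 = 147

CXLVII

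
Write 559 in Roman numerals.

Convert 559 to Roman numerals:
  559 contains 1×500 (D)
  59 contains 1×50 (L)
  9 contains 1×9 (IX)

DLIX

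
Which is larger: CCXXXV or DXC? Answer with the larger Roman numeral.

CCXXXV = 235
DXC = 590
590 is larger

DXC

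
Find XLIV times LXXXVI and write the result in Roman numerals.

XLIV = 44
LXXXVI = 86
44 × 86 = 3784

MMMDCCLXXXIV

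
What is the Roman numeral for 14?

Convert 14 to Roman numerals:
  14 contains 1×10 (X)
  4 contains 1×4 (IV)

XIV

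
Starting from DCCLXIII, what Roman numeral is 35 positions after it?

DCCLXIII = 763
763 + 35 = 798

DCCXCVIII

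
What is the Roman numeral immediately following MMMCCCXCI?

MMMCCCXCI = 3391, so the next integer is 3391 + 1 = 3392

MMMCCCXCII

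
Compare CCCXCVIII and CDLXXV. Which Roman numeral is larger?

CCCXCVIII = 398
CDLXXV = 475
475 is larger

CDLXXV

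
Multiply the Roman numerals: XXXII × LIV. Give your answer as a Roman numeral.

XXXII = 32
LIV = 54
32 × 54 = 1728

MDCCXXVIII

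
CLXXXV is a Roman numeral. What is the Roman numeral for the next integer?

CLXXXV = 185; next is 186

CLXXXVI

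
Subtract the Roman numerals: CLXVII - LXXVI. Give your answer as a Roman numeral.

CLXVII = 167
LXXVI = 76
167 - 76 = 91

XCI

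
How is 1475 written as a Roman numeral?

Convert 1475 to Roman numerals:
  1475 contains 1×1000 (M)
  475 contains 1×400 (CD)
  75 contains 1×50 (L)
  25 contains 2×10 (XX)
  5 contains 1×5 (V)

MCDLXXV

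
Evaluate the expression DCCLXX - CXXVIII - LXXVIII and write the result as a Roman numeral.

DCCLXX = 770, CXXVIII = 128, LXXVIII = 78
770 - 128 = 642
642 - 78 = 564

DLXIV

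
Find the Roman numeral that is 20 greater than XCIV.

XCIV = 94
94 + 20 = 114

CXIV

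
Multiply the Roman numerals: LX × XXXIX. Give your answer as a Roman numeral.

LX = 60
XXXIX = 39
60 × 39 = 2340

MMCCCXL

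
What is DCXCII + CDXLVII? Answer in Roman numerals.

DCXCII = 692
CDXLVII = 447
692 + 447 = 1139

MCXXXIX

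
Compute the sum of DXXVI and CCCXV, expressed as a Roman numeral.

DXXVI = 526
CCCXV = 315
526 + 315 = 841

DCCCXLI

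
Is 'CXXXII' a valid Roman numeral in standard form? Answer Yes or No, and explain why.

'CXXXII': Check the rules: uses only the symbols I, V, X, L, C, D, M; no symbol is repeated more than three times in a row; V, L and D each appear at most once; no smaller symbol precedes a larger one (values never increase from left to right). Value: C (100) + X (10) + X (10) + X (10) + I (1) + I (1) = 132. So it is a valid standard Roman numeral.

Yes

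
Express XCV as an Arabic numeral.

XCV: XC=90, V=5
90 + 5 = 95

95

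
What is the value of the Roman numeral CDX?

CDX: CD=400, X=10
400 + 10 = 410

410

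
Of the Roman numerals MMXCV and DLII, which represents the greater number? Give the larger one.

MMXCV = 2095
DLII = 552
2095 is larger

MMXCV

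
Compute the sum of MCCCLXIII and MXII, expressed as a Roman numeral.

MCCCLXIII = 1363
MXII = 1012
1363 + 1012 = 2375

MMCCCLXXV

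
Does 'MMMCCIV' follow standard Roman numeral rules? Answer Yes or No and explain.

'MMMCCIV': Check the rules: uses only the symbols I, V, X, L, C, D, M; no symbol is repeated more than three times in a row; V, L and D each appear at most once; the only place a smaller symbol precedes a larger one is the allowed subtractive pair IV, the symbol right after such a pair (if any) is smaller than the pair's first symbol, and otherwise the values never increase from left to right. Value: M (1000) + M (1000) + M (1000) + C (100) + C (100) + IV (4) = 3204. So it is a valid standard Roman numeral.

Yes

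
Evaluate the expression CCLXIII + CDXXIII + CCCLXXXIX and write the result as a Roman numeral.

CCLXIII = 263, CDXXIII = 423, CCCLXXXIX = 389
263 + 423 = 686
686 + 389 = 1075

MLXXV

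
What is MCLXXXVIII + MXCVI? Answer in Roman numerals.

MCLXXXVIII = 1188
MXCVI = 1096
1188 + 1096 = 2284

MMCCLXXXIV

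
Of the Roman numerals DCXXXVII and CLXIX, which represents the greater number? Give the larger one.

DCXXXVII = 637
CLXIX = 169
637 is larger

DCXXXVII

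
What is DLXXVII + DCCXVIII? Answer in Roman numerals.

DLXXVII = 577
DCCXVIII = 718
577 + 718 = 1295

MCCXCV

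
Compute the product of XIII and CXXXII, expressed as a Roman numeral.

XIII = 13
CXXXII = 132
13 × 132 = 1716

MDCCXVI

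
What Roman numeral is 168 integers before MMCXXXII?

MMCXXXII = 2132
2132 - 168 = 1964

MCMLXIV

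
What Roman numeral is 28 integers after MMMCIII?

MMMCIII = 3103
3103 + 28 = 3131

MMMCXXXI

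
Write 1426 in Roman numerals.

Convert 1426 to Roman numerals:
  1426 contains 1×1000 (M)
  426 contains 1×400 (CD)
  26 contains 2×10 (XX)
  6 contains 1×5 (V)
  1 contains 1×1 (I)

MCDXXVI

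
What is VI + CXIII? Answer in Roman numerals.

VI = 6
CXIII = 113
6 + 113 = 119

CXIX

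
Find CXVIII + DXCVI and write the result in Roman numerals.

CXVIII = 118
DXCVI = 596
118 + 596 = 714

DCCXIV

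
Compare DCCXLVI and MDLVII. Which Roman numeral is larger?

DCCXLVI = 746
MDLVII = 1557
1557 is larger

MDLVII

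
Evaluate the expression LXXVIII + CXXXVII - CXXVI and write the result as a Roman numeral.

LXXVIII = 78, CXXXVII = 137, CXXVI = 126
78 + 137 = 215
215 - 126 = 89

LXXXIX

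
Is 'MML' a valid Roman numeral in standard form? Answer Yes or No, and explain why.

'MML': Check the rules: uses only the symbols I, V, X, L, C, D, M; no symbol is repeated more than three times in a row; V, L and D each appear at most once; no smaller symbol precedes a larger one (values never increase from left to right). Value: M (1000) + M (1000) + L (50) = 2050. So it is a valid standard Roman numeral.

Yes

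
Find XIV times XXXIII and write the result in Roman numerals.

XIV = 14
XXXIII = 33
14 × 33 = 462

CDLXII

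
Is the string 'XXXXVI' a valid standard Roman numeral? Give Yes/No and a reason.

'XXXXVI': More than 3 consecutive X's

No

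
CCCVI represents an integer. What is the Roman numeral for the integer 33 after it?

CCCVI = 306
306 + 33 = 339

CCCXXXIX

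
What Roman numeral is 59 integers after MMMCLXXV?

MMMCLXXV = 3175
3175 + 59 = 3234

MMMCCXXXIV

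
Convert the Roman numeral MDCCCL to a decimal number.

MDCCCL: M=1000, D=500, C=100, C=100, C=100, L=50
1000 + 500 + 100 + 100 + 100 + 50 = 1850

1850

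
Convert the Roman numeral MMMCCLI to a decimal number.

MMMCCLI: M=1000, M=1000, M=1000, C=100, C=100, L=50, I=1
1000 + 1000 + 1000 + 100 + 100 + 50 + 1 = 3251

3251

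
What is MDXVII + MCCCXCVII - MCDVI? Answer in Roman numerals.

MDXVII = 1517, MCCCXCVII = 1397, MCDVI = 1406
1517 + 1397 = 2914
2914 - 1406 = 1508

MDVIII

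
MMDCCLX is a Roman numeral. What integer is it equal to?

MMDCCLX: M=1000, M=1000, D=500, C=100, C=100, L=50, X=10
1000 + 1000 + 500 + 100 + 100 + 50 + 10 = 2760

2760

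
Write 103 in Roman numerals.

Convert 103 to Roman numerals:
  103 contains 1×100 (C)
  3 contains 3×1 (III)

CIII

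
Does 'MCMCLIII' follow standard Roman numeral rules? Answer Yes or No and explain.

'MCMCLIII': C cannot come right after the subtractive pair CM: once C is subtracted in CM, the next symbol must be smaller than C

No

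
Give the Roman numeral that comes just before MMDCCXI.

MMDCCXI = 2711; previous is 2710

MMDCCX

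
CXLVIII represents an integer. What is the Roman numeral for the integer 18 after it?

CXLVIII = 148
148 + 18 = 166

CLXVI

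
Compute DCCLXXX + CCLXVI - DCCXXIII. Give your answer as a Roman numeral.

DCCLXXX = 780, CCLXVI = 266, DCCXXIII = 723
780 + 266 = 1046
1046 - 723 = 323

CCCXXIII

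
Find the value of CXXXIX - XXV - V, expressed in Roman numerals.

CXXXIX = 139, XXV = 25, V = 5
139 - 25 = 114
114 - 5 = 109

CIX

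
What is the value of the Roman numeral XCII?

XCII: XC=90, I=1, I=1
90 + 1 + 1 = 92

92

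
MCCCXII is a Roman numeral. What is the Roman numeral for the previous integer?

MCCCXII = 1312; previous is 1311

MCCCXI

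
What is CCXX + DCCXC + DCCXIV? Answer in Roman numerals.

CCXX = 220, DCCXC = 790, DCCXIV = 714
220 + 790 = 1010
1010 + 714 = 1724

MDCCXXIV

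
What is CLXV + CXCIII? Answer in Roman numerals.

CLXV = 165
CXCIII = 193
165 + 193 = 358

CCCLVIII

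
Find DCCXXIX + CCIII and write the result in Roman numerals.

DCCXXIX = 729
CCIII = 203
729 + 203 = 932

CMXXXII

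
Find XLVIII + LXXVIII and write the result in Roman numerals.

XLVIII = 48
LXXVIII = 78
48 + 78 = 126

CXXVI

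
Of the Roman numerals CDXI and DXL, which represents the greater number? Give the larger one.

CDXI = 411
DXL = 540
540 is larger

DXL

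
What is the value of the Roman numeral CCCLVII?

CCCLVII: C=100, C=100, C=100, L=50, V=5, I=1, I=1
100 + 100 + 100 + 50 + 5 + 1 + 1 = 357

357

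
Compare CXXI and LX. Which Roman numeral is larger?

CXXI = 121
LX = 60
121 is larger

CXXI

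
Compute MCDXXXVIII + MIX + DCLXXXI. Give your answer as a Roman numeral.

MCDXXXVIII = 1438, MIX = 1009, DCLXXXI = 681
1438 + 1009 = 2447
2447 + 681 = 3128

MMMCXXVIII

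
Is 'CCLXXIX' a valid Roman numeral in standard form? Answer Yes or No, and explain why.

'CCLXXIX': Check the rules: uses only the symbols I, V, X, L, C, D, M; no symbol is repeated more than three times in a row; V, L and D each appear at most once; the only place a smaller symbol precedes a larger one is the allowed subtractive pair IX, the symbol right after such a pair (if any) is smaller than the pair's first symbol, and otherwise the values never increase from left to right. Value: C (100) + C (100) + L (50) + X (10) + X (10) + IX (9) = 279. So it is a valid standard Roman numeral.

Yes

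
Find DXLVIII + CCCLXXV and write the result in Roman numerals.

DXLVIII = 548
CCCLXXV = 375
548 + 375 = 923

CMXXIII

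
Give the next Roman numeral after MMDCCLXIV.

MMDCCLXIV = 2764, so the next integer is 2764 + 1 = 2765

MMDCCLXV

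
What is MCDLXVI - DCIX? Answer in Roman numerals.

MCDLXVI = 1466
DCIX = 609
1466 - 609 = 857

DCCCLVII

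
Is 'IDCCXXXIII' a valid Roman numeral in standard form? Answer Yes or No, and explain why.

'IDCCXXXIII': Invalid subtractive combination: ID

No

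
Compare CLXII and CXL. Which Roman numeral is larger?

CLXII = 162
CXL = 140
162 is larger

CLXII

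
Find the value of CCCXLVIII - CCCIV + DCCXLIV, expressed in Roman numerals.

CCCXLVIII = 348, CCCIV = 304, DCCXLIV = 744
348 - 304 = 44
44 + 744 = 788

DCCLXXXVIII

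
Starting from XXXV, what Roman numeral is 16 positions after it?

XXXV = 35
35 + 16 = 51

LI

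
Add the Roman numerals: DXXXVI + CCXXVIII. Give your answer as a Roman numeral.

DXXXVI = 536
CCXXVIII = 228
536 + 228 = 764

DCCLXIV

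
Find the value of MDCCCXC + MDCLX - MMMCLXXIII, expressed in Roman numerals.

MDCCCXC = 1890, MDCLX = 1660, MMMCLXXIII = 3173
1890 + 1660 = 3550
3550 - 3173 = 377

CCCLXXVII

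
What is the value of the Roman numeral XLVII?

XLVII: XL=40, V=5, I=1, I=1
40 + 5 + 1 + 1 = 47

47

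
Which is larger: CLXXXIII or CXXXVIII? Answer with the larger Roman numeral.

CLXXXIII = 183
CXXXVIII = 138
183 is larger

CLXXXIII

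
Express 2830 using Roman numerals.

Convert 2830 to Roman numerals:
  2830 contains 2×1000 (MM)
  830 contains 1×500 (D)
  330 contains 3×100 (CCC)
  30 contains 3×10 (XXX)

MMDCCCXXX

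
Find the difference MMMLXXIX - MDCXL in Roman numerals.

MMMLXXIX = 3079
MDCXL = 1640
3079 - 1640 = 1439

MCDXXXIX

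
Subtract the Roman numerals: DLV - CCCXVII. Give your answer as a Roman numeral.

DLV = 555
CCCXVII = 317
555 - 317 = 238

CCXXXVIII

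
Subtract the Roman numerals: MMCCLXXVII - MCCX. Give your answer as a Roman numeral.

MMCCLXXVII = 2277
MCCX = 1210
2277 - 1210 = 1067

MLXVII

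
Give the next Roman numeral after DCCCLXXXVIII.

DCCCLXXXVIII = 888; next is 889

DCCCLXXXIX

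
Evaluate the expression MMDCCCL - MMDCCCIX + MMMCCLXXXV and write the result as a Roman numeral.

MMDCCCL = 2850, MMDCCCIX = 2809, MMMCCLXXXV = 3285
2850 - 2809 = 41
41 + 3285 = 3326

MMMCCCXXVI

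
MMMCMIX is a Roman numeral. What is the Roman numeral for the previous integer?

MMMCMIX = 3909, so the previous integer is 3909 - 1 = 3908

MMMCMVIII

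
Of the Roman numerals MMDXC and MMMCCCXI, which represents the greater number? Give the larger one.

MMDXC = 2590
MMMCCCXI = 3311
3311 is larger

MMMCCCXI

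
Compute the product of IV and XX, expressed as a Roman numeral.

IV = 4
XX = 20
4 × 20 = 80

LXXX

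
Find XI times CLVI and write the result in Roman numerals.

XI = 11
CLVI = 156
11 × 156 = 1716

MDCCXVI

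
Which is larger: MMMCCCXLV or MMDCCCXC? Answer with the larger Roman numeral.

MMMCCCXLV = 3345
MMDCCCXC = 2890
3345 is larger

MMMCCCXLV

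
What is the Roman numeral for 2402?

Convert 2402 to Roman numerals:
  2402 contains 2×1000 (MM)
  402 contains 1×400 (CD)
  2 contains 2×1 (II)

MMCDII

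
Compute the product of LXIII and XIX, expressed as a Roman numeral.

LXIII = 63
XIX = 19
63 × 19 = 1197

MCXCVII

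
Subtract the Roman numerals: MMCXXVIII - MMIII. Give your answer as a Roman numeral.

MMCXXVIII = 2128
MMIII = 2003
2128 - 2003 = 125

CXXV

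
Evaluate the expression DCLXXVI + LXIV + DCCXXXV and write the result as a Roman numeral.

DCLXXVI = 676, LXIV = 64, DCCXXXV = 735
676 + 64 = 740
740 + 735 = 1475

MCDLXXV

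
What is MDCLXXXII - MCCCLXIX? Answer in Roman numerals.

MDCLXXXII = 1682
MCCCLXIX = 1369
1682 - 1369 = 313

CCCXIII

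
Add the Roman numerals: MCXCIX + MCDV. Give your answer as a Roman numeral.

MCXCIX = 1199
MCDV = 1405
1199 + 1405 = 2604

MMDCIV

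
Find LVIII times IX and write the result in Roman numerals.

LVIII = 58
IX = 9
58 × 9 = 522

DXXII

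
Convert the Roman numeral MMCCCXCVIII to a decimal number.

MMCCCXCVIII: M=1000, M=1000, C=100, C=100, C=100, XC=90, V=5, I=1, I=1, I=1
1000 + 1000 + 100 + 100 + 100 + 90 + 5 + 1 + 1 + 1 = 2398

2398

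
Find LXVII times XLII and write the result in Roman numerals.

LXVII = 67
XLII = 42
67 × 42 = 2814

MMDCCCXIV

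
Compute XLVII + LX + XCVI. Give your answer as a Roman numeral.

XLVII = 47, LX = 60, XCVI = 96
47 + 60 = 107
107 + 96 = 203

CCIII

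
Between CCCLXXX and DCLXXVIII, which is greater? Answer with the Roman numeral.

CCCLXXX = 380
DCLXXVIII = 678
678 is larger

DCLXXVIII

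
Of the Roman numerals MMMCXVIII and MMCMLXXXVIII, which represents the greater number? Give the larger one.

MMMCXVIII = 3118
MMCMLXXXVIII = 2988
3118 is larger

MMMCXVIII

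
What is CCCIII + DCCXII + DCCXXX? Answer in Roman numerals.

CCCIII = 303, DCCXII = 712, DCCXXX = 730
303 + 712 = 1015
1015 + 730 = 1745

MDCCXLV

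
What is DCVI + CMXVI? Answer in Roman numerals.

DCVI = 606
CMXVI = 916
606 + 916 = 1522

MDXXII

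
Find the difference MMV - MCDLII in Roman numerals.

MMV = 2005
MCDLII = 1452
2005 - 1452 = 553

DLIII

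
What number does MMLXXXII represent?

MMLXXXII: M=1000, M=1000, L=50, X=10, X=10, X=10, I=1, I=1
1000 + 1000 + 50 + 10 + 10 + 10 + 1 + 1 = 2082

2082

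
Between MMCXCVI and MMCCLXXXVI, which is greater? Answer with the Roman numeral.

MMCXCVI = 2196
MMCCLXXXVI = 2286
2286 is larger

MMCCLXXXVI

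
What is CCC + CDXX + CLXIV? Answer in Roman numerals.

CCC = 300, CDXX = 420, CLXIV = 164
300 + 420 = 720
720 + 164 = 884

DCCCLXXXIV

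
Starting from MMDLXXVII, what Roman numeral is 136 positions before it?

MMDLXXVII = 2577
2577 - 136 = 2441

MMCDXLI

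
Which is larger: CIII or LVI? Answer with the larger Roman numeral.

CIII = 103
LVI = 56
103 is larger

CIII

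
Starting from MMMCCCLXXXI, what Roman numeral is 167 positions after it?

MMMCCCLXXXI = 3381
3381 + 167 = 3548

MMMDXLVIII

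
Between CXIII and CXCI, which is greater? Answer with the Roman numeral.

CXIII = 113
CXCI = 191
191 is larger

CXCI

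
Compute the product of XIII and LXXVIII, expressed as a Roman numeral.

XIII = 13
LXXVIII = 78
13 × 78 = 1014

MXIV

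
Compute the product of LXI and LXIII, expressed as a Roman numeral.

LXI = 61
LXIII = 63
61 × 63 = 3843

MMMDCCCXLIII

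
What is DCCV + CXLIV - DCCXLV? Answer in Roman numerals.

DCCV = 705, CXLIV = 144, DCCXLV = 745
705 + 144 = 849
849 - 745 = 104

CIV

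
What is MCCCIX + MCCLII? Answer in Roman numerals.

MCCCIX = 1309
MCCLII = 1252
1309 + 1252 = 2561

MMDLXI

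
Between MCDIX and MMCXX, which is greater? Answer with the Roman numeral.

MCDIX = 1409
MMCXX = 2120
2120 is larger

MMCXX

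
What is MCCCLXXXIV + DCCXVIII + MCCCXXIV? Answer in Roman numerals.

MCCCLXXXIV = 1384, DCCXVIII = 718, MCCCXXIV = 1324
1384 + 718 = 2102
2102 + 1324 = 3426

MMMCDXXVI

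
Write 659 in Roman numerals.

Convert 659 to Roman numerals:
  659 contains 1×500 (D)
  159 contains 1×100 (C)
  59 contains 1×50 (L)
  9 contains 1×9 (IX)

DCLIX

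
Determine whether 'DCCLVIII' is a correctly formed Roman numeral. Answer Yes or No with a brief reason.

'DCCLVIII': Check the rules: uses only the symbols I, V, X, L, C, D, M; no symbol is repeated more than three times in a row; V, L and D each appear at most once; no smaller symbol precedes a larger one (values never increase from left to right). Value: D (500) + C (100) + C (100) + L (50) + V (5) + I (1) + I (1) + I (1) = 758. So it is a valid standard Roman numeral.

Yes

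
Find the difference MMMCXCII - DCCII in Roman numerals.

MMMCXCII = 3192
DCCII = 702
3192 - 702 = 2490

MMCDXC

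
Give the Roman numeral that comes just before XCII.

XCII = 92; previous is 91

XCI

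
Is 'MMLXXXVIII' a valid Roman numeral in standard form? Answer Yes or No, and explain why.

'MMLXXXVIII': Check the rules: uses only the symbols I, V, X, L, C, D, M; no symbol is repeated more than three times in a row; V, L and D each appear at most once; no smaller symbol precedes a larger one (values never increase from left to right). Value: M (1000) + M (1000) + L (50) + X (10) + X (10) + X (10) + V (5) + I (1) + I (1) + I (1) = 2088. So it is a valid standard Roman numeral.

Yes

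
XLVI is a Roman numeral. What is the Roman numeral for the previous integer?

XLVI = 46; previous is 45

XLV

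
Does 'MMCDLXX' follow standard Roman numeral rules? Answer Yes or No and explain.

'MMCDLXX': Check the rules: uses only the symbols I, V, X, L, C, D, M; no symbol is repeated more than three times in a row; V, L and D each appear at most once; the only place a smaller symbol precedes a larger one is the allowed subtractive pair CD, the symbol right after such a pair (if any) is smaller than the pair's first symbol, and otherwise the values never increase from left to right. Value: M (1000) + M (1000) + CD (400) + L (50) + X (10) + X (10) = 2470. So it is a valid standard Roman numeral.

Yes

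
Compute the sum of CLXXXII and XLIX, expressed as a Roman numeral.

CLXXXII = 182
XLIX = 49
182 + 49 = 231

CCXXXI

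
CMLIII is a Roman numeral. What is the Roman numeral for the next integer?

CMLIII = 953, so the next integer is 953 + 1 = 954

CMLIV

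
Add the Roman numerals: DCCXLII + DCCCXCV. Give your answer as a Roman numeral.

DCCXLII = 742
DCCCXCV = 895
742 + 895 = 1637

MDCXXXVII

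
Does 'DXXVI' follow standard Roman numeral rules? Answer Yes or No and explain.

'DXXVI': Check the rules: uses only the symbols I, V, X, L, C, D, M; no symbol is repeated more than three times in a row; V, L and D each appear at most once; no smaller symbol precedes a larger one (values never increase from left to right). Value: D (500) + X (10) + X (10) + V (5) + I (1) = 526. So it is a valid standard Roman numeral.

Yes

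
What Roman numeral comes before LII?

LII = 52, so the previous integer is 52 - 1 = 51

LI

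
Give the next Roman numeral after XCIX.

XCIX = 99, so the next integer is 99 + 1 = 100

C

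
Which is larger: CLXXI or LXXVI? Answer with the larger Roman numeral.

CLXXI = 171
LXXVI = 76
171 is larger

CLXXI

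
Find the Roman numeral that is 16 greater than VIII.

VIII = 8
8 + 16 = 24

XXIV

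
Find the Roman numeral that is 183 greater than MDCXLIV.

MDCXLIV = 1644
1644 + 183 = 1827

MDCCCXXVII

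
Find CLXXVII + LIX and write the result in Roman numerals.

CLXXVII = 177
LIX = 59
177 + 59 = 236

CCXXXVI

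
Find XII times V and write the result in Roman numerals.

XII = 12
V = 5
12 × 5 = 60

LX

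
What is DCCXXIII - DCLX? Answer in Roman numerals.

DCCXXIII = 723
DCLX = 660
723 - 660 = 63

LXIII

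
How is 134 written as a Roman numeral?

Convert 134 to Roman numerals:
  134 contains 1×100 (C)
  34 contains 3×10 (XXX)
  4 contains 1×4 (IV)

CXXXIV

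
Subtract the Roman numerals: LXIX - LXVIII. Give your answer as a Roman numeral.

LXIX = 69
LXVIII = 68
69 - 68 = 1

I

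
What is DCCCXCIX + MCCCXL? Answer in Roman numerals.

DCCCXCIX = 899
MCCCXL = 1340
899 + 1340 = 2239

MMCCXXXIX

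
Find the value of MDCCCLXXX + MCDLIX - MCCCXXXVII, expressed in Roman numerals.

MDCCCLXXX = 1880, MCDLIX = 1459, MCCCXXXVII = 1337
1880 + 1459 = 3339
3339 - 1337 = 2002

MMII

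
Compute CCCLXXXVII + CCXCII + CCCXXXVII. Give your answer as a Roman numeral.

CCCLXXXVII = 387, CCXCII = 292, CCCXXXVII = 337
387 + 292 = 679
679 + 337 = 1016

MXVI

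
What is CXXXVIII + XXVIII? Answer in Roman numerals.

CXXXVIII = 138
XXVIII = 28
138 + 28 = 166

CLXVI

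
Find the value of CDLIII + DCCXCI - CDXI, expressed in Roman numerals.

CDLIII = 453, DCCXCI = 791, CDXI = 411
453 + 791 = 1244
1244 - 411 = 833

DCCCXXXIII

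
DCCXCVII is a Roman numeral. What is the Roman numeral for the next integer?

DCCXCVII = 797; next is 798

DCCXCVIII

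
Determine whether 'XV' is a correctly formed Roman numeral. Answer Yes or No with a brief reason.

'XV': Check the rules: uses only the symbols I, V, X, L, C, D, M; no symbol is repeated more than three times in a row; V, L and D each appear at most once; no smaller symbol precedes a larger one (values never increase from left to right). Value: X (10) + V (5) = 15. So it is a valid standard Roman numeral.

Yes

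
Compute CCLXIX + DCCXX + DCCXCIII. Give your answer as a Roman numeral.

CCLXIX = 269, DCCXX = 720, DCCXCIII = 793
269 + 720 = 989
989 + 793 = 1782

MDCCLXXXII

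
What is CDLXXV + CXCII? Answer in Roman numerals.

CDLXXV = 475
CXCII = 192
475 + 192 = 667

DCLXVII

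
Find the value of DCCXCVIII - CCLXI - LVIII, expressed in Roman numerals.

DCCXCVIII = 798, CCLXI = 261, LVIII = 58
798 - 261 = 537
537 - 58 = 479

CDLXXIX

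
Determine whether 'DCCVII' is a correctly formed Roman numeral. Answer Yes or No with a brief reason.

'DCCVII': Check the rules: uses only the symbols I, V, X, L, C, D, M; no symbol is repeated more than three times in a row; V, L and D each appear at most once; no smaller symbol precedes a larger one (values never increase from left to right). Value: D (500) + C (100) + C (100) + V (5) + I (1) + I (1) = 707. So it is a valid standard Roman numeral.

Yes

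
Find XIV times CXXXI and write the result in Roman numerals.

XIV = 14
CXXXI = 131
14 × 131 = 1834

MDCCCXXXIV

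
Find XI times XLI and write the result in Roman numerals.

XI = 11
XLI = 41
11 × 41 = 451

CDLI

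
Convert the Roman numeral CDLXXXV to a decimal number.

CDLXXXV: CD=400, L=50, X=10, X=10, X=10, V=5
400 + 50 + 10 + 10 + 10 + 5 = 485

485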